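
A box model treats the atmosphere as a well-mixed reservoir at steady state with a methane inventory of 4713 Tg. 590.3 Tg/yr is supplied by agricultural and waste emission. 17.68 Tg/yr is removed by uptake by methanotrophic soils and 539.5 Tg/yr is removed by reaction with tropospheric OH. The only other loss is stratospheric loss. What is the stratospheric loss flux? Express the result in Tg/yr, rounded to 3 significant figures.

33.1 Tg/yr

At steady state ΣF_in = ΣF_out.
ΣF_in = 590.30 Tg/yr.
Stratospheric loss flux = ΣF_in − (17.68 + 539.5) = 590.30 − 557.2 = 33.12 Tg/yr.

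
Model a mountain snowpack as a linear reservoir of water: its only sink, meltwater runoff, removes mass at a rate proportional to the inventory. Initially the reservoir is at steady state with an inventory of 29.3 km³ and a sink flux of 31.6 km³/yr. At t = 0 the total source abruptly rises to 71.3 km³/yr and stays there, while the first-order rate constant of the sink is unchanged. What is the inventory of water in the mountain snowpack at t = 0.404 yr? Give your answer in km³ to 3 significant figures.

42.3 km³

τ = M₀/F₀ = 29.3/31.6 = 0.9272 yr; rate constant k = 1/τ.
New steady state M_∞ = F₁/k = F₁·τ = 71.3 × 0.9272 = 66.110 km³.
M(t) = M_∞ + (M₀ − M_∞)·e^(−t/τ); t/τ = 0.404/0.9272 = 0.4357, so e^(−t/τ) = 0.6468.
M(t) = 66.110 − 36.81 × 0.6468 = 42.301 km³.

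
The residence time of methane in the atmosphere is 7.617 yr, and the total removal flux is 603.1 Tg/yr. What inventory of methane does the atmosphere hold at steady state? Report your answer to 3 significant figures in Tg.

τ = M/F ⇒ M = τ × F = 7.617 × 603.1 = 4594 Tg.

4590 Tg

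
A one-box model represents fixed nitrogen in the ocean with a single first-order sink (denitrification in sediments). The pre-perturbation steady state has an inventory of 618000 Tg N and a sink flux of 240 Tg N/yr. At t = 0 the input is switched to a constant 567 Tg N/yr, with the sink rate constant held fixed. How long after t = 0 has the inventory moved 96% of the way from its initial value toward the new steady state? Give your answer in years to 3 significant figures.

8290 yr

τ = M₀/F₀ = 618000/240 = 2575 yr.
The remaining gap fraction is e^(−t/τ); 96% covered ⇒ e^(−t/τ) = 0.0400.
t = −τ ln(0.0400) = 2575 × 3.219 = 8289 yr.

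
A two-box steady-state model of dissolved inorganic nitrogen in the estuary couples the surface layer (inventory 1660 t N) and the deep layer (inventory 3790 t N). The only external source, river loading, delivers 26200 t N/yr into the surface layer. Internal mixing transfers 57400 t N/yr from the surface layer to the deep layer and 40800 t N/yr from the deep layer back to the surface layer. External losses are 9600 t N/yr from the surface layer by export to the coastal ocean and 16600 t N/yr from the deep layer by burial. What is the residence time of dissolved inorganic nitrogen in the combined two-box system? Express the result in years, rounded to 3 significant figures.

For the system as a whole, the A↔B exchange is internal and contributes nothing to the throughput; only the external sinks remove mass.
M_total = 1660 + 3790 = 5450.0 t N.
ΣF_external_out = 9600 + 16600 = 26200 t N/yr.
τ = M_total / ΣF_ext = 5450.0 / 26200 = 0.2080 yr.

0.208 yr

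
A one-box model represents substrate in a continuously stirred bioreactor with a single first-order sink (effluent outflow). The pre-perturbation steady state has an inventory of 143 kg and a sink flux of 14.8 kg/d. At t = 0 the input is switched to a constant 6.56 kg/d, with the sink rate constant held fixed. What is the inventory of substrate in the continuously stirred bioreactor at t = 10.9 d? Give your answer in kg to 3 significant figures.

89.2 kg

Residence time τ = M₀/F₀ = 9.662 d. The eventual steady state is M_∞ = M₀·(F₁/F₀) = 143 × 6.56/14.8 = 63.384 kg.
The anomaly ΔM(t) = M(t) − M_∞ decays as ΔM₀·e^(−t/τ) with ΔM₀ = 143 − 63.384 = 79.62 kg.
At t = 10.9 d, e^(−t/τ) = e^(−1.128) = 0.3236, so ΔM = 25.77 kg and M = 63.384 + 25.77 = 89.151 kg.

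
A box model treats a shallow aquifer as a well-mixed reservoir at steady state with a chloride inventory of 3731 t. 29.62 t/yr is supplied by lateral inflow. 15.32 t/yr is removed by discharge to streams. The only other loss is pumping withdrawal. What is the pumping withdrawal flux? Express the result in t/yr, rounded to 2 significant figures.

At steady state ΣF_in = ΣF_out.
ΣF_in = 29.620 t/yr.
Pumping withdrawal flux = ΣF_in − (15.32) = 29.620 − 15.32 = 14.30 t/yr.

14 t/yr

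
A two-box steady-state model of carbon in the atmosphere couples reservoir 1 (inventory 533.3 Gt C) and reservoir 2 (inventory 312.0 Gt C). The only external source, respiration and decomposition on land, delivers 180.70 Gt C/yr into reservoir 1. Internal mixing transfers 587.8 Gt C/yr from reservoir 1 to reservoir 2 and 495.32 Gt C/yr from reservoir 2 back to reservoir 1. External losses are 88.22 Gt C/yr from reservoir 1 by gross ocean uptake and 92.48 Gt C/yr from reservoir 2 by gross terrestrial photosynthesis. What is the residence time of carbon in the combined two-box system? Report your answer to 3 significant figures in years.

For the system as a whole, the A↔B exchange is internal and contributes nothing to the throughput; only the external sinks remove mass.
M_total = 533.3 + 312.0 = 845.30 Gt C.
ΣF_external_out = 88.22 + 92.48 = 180.70 Gt C/yr.
τ = M_total / ΣF_ext = 845.30 / 180.70 = 4.678 yr.

4.68 yr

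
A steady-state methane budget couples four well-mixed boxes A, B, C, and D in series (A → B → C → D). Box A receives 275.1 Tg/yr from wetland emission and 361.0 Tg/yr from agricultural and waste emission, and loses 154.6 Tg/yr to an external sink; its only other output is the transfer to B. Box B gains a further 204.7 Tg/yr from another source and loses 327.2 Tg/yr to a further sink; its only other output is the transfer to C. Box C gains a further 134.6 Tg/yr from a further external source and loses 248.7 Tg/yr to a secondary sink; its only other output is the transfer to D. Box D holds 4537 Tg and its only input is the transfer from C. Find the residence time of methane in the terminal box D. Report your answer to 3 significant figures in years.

Box A: F(A→B) = (275.1 + 361.0) − 154.6 = 481.50 Tg/yr.
Box B: F(B→C) = (481.50 + 204.7) − 327.2 = 359.00 Tg/yr.
Box C: F(C→D) = (359.00 + 134.6) − 248.7 = 244.90 Tg/yr.
Box D throughput = its input = 244.90 Tg/yr; τ = 4537 / 244.90 = 18.53 yr.

18.5 yr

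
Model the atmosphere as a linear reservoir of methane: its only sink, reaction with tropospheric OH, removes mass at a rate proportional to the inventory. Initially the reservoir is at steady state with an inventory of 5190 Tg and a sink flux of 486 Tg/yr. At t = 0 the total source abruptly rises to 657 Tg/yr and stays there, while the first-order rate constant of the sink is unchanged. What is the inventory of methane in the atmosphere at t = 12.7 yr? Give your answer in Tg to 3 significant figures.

6460 Tg

Residence time τ = M₀/F₀ = 10.68 yr. The eventual steady state is M_∞ = M₀·(F₁/F₀) = 5190 × 657/486 = 7016.1 Tg.
The anomaly ΔM(t) = M(t) − M_∞ decays as ΔM₀·e^(−t/τ) with ΔM₀ = 5190 − 7016.1 = −1826 Tg.
At t = 12.7 yr, e^(−t/τ) = e^(−1.189) = 0.3044, so ΔM = −556.0 Tg and M = 7016.1 − 556.0 = 6460.2 Tg.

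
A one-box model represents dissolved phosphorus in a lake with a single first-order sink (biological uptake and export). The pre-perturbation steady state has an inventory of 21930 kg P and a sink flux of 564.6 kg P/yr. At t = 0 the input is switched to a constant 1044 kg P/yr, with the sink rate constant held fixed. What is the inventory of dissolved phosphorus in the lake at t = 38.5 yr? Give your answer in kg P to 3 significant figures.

33600 kg P

The sink rate constant is k = F₀/M₀ = 564.6/21930 = 0.02575 yr⁻¹.
Solving dM/dt = F₁ − kM with M(0) = M₀ gives M(t) = F₁/k + (M₀ − F₁/k)·e^(−kt).
F₁/k = 1044/0.02575 = 40551 kg P; kt = 0.02575 × 38.5 = 0.9912, e^(−kt) = 0.3711.
M(38.5) = 40551 + (21930 − 40551) × 0.3711 = 40551 − 6911 = 33640 kg P.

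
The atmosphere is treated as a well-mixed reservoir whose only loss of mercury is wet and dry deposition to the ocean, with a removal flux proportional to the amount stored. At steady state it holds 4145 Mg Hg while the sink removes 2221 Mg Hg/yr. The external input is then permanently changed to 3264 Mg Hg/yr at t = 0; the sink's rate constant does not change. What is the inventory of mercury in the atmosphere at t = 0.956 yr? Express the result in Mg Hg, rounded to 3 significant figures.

Residence time τ = M₀/F₀ = 1.866 yr. The eventual steady state is M_∞ = M₀·(F₁/F₀) = 4145 × 3264/2221 = 6091.5 Mg Hg.
The anomaly ΔM(t) = M(t) − M_∞ decays as ΔM₀·e^(−t/τ) with ΔM₀ = 4145 − 6091.5 = −1947 Mg Hg.
At t = 0.956 yr, e^(−t/τ) = e^(−0.5122) = 0.5991, so ΔM = −1166 Mg Hg and M = 6091.5 − 1166 = 4925.3 Mg Hg.

4930 Mg Hg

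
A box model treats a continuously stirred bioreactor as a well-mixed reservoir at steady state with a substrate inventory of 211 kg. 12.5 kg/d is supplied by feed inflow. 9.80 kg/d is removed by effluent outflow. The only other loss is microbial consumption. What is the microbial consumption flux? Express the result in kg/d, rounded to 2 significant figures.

At steady state ΣF_in = ΣF_out.
ΣF_in = 12.500 kg/d.
Microbial consumption flux = ΣF_in − (9.80) = 12.500 − 9.800 = 2.700 kg/d.

2.7 kg/d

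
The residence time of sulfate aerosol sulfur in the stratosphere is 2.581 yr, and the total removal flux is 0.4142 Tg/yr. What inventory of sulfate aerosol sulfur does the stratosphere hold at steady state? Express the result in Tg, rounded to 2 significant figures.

1.1 Tg

τ = M/F ⇒ M = τ × F = 2.581 × 0.4142 = 1.069 Tg.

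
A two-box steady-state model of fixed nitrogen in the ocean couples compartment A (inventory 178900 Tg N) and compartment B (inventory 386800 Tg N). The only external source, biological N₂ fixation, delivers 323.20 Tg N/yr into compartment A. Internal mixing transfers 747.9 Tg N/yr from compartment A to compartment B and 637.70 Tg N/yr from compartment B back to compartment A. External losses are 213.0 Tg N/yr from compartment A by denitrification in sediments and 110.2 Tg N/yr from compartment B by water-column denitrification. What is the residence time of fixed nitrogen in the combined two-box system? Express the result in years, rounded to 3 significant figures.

1750 yr

Residence time in the combined system uses the total inventory and the total *external* removal — internal exchanges between the two boxes cancel.
M_total = 178900 + 386800 = 565700 Tg N.
ΣF_external_out = 213.0 + 110.2 = 323.20 Tg N/yr.
τ = M_total / ΣF_ext = 565700 / 323.20 = 1750 yr.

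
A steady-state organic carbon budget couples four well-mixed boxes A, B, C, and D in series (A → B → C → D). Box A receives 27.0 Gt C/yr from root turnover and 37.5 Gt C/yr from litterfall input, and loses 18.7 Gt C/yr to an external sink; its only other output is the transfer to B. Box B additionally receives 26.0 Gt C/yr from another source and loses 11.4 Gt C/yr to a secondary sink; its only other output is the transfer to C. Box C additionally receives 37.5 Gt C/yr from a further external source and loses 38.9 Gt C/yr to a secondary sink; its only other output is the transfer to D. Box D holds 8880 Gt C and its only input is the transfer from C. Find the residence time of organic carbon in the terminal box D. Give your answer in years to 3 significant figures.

Box A: F(A→B) = (27.0 + 37.5) − 18.7 = 45.800 Gt C/yr.
Box B: F(B→C) = (45.800 + 26.0) − 11.4 = 60.400 Gt C/yr.
Box C: F(C→D) = (60.400 + 37.5) − 38.9 = 59.000 Gt C/yr.
Box D throughput = its input = 59.000 Gt C/yr; τ = 8880 / 59.000 = 150.5 yr.

151 yr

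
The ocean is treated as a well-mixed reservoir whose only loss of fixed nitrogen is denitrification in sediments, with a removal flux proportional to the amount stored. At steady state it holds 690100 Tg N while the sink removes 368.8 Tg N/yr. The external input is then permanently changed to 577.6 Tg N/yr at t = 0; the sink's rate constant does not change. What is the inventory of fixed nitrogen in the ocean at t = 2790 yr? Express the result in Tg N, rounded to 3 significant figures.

993000 Tg N

Residence time τ = M₀/F₀ = 1871 yr. The eventual steady state is M_∞ = M₀·(F₁/F₀) = 690100 × 577.6/368.8 = 1.0808×10^6 Tg N.
The anomaly ΔM(t) = M(t) − M_∞ decays as ΔM₀·e^(−t/τ) with ΔM₀ = 690100 − 1.0808×10^6 = −390700 Tg N.
At t = 2790 yr, e^(−t/τ) = e^(−1.491) = 0.2251, so ΔM = −87970 Tg N and M = 1.0808×10^6 − 87970 = 992840 Tg N.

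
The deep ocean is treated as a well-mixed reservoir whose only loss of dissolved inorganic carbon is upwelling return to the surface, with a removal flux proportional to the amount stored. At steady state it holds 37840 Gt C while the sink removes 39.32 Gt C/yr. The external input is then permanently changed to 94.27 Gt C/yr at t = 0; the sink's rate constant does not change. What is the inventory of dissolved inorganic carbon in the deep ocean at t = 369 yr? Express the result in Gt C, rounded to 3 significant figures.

54700 Gt C

The sink rate constant is k = F₀/M₀ = 39.32/37840 = 0.001039 yr⁻¹.
Solving dM/dt = F₁ − kM with M(0) = M₀ gives M(t) = F₁/k + (M₀ − F₁/k)·e^(−kt).
F₁/k = 94.27/0.001039 = 90722 Gt C; kt = 0.001039 × 369 = 0.3834, e^(−kt) = 0.6815.
M(369) = 90722 + (37840 − 90722) × 0.6815 = 90722 − 36040 = 54682 Gt C.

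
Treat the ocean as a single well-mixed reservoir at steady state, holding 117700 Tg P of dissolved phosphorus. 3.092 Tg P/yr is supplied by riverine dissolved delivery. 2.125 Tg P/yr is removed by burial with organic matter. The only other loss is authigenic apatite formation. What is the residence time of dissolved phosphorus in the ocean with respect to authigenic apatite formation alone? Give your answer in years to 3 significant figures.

122000 yr

At steady state ΣF_in = ΣF_out.
ΣF_in = 3.0920 Tg P/yr.
Authigenic apatite formation flux = ΣF_in − (2.125) = 3.0920 − 2.125 = 0.9670 Tg P/yr.
τ = M / F = 117700 / 0.9670 = 121700 yr.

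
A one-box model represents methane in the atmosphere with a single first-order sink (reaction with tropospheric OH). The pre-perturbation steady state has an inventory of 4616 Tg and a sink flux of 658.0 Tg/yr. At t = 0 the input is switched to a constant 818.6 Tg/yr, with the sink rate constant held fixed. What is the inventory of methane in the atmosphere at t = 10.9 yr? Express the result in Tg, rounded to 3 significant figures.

5500 Tg

The sink rate constant is k = F₀/M₀ = 658.0/4616 = 0.1425 yr⁻¹.
Solving dM/dt = F₁ − kM with M(0) = M₀ gives M(t) = F₁/k + (M₀ − F₁/k)·e^(−kt).
F₁/k = 818.6/0.1425 = 5742.6 Tg; kt = 0.1425 × 10.9 = 1.554, e^(−kt) = 0.2114.
M(10.9) = 5742.6 + (4616 − 5742.6) × 0.2114 = 5742.6 − 238.2 = 5504.4 Tg.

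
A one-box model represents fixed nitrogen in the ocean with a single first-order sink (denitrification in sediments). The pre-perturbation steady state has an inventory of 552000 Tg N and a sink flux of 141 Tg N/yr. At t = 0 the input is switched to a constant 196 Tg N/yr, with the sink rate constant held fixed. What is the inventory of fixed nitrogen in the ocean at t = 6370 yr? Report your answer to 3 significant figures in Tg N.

725000 Tg N

τ = M₀/F₀ = 552000/141 = 3915 yr; rate constant k = 1/τ.
New steady state M_∞ = F₁/k = F₁·τ = 196 × 3915 = 767320 Tg N.
M(t) = M_∞ + (M₀ − M_∞)·e^(−t/τ); t/τ = 6370/3915 = 1.627, so e^(−t/τ) = 0.1965.
M(t) = 767320 − 215300 × 0.1965 = 725010 Tg N.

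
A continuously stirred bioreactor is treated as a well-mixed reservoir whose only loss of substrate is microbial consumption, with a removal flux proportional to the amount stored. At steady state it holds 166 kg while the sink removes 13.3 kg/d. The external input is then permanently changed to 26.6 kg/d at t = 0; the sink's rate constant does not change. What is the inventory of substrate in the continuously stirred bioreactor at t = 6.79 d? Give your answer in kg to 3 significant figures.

236 kg

The sink rate constant is k = F₀/M₀ = 13.3/166 = 0.08012 d⁻¹.
Solving dM/dt = F₁ − kM with M(0) = M₀ gives M(t) = F₁/k + (M₀ − F₁/k)·e^(−kt).
F₁/k = 26.6/0.08012 = 332.00 kg; kt = 0.08012 × 6.79 = 0.5440, e^(−kt) = 0.5804.
M(6.79) = 332.00 + (166 − 332.00) × 0.5804 = 332.00 − 96.35 = 235.65 kg.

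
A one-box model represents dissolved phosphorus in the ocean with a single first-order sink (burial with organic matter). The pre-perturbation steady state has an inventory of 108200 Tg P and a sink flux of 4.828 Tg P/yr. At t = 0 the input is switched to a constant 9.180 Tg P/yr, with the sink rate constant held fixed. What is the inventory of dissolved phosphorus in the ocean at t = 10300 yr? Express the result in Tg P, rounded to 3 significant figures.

Residence time τ = M₀/F₀ = 22410 yr. The eventual steady state is M_∞ = M₀·(F₁/F₀) = 108200 × 9.180/4.828 = 205730 Tg P.
The anomaly ΔM(t) = M(t) − M_∞ decays as ΔM₀·e^(−t/τ) with ΔM₀ = 108200 − 205730 = −97530 Tg P.
At t = 10300 yr, e^(−t/τ) = e^(−0.4596) = 0.6315, so ΔM = −61600 Tg P and M = 205730 − 61600 = 144140 Tg P.

144000 Tg P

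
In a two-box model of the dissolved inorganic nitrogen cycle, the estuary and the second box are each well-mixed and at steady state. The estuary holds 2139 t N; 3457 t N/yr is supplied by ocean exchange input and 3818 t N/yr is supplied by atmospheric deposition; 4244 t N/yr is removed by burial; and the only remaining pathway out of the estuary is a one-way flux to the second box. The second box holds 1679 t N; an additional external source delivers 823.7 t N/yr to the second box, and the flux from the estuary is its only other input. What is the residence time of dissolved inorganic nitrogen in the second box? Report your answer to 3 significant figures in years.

Balance the estuary: ΣF_in = 3457 + 3818 = 7275.0 t N/yr.
Flux to the second box = ΣF_in − (4244) = 3031.0 t N/yr.
Total input to the second box = 3031.0 + 823.7 = 3854.7 t N/yr; at steady state this equals its total output.
τ = M / F = 1679 / 3854.7 = 0.4356 yr.

0.436 yr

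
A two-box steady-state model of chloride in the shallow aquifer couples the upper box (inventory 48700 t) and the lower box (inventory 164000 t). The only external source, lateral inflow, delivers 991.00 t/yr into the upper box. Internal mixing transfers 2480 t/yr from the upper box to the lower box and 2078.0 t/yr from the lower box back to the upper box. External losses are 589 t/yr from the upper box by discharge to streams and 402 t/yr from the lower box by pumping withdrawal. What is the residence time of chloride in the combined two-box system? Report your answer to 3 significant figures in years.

For the system as a whole, the A↔B exchange is internal and contributes nothing to the throughput; only the external sinks remove mass.
M_total = 48700 + 164000 = 212700 t.
ΣF_external_out = 589 + 402 = 991.00 t/yr.
τ = M_total / ΣF_ext = 212700 / 991.00 = 214.6 yr.

215 yr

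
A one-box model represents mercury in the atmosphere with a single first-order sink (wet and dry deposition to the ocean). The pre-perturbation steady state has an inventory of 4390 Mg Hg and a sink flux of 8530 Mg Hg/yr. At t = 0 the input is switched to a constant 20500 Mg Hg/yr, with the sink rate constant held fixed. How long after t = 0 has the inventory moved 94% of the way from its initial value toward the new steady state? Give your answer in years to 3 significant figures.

1.45 yr

τ = M₀/F₀ = 4390/8530 = 0.5147 yr.
The remaining gap fraction is e^(−t/τ); 94% covered ⇒ e^(−t/τ) = 0.0600.
t = −τ ln(0.0600) = 0.5147 × 2.813 = 1.448 yr.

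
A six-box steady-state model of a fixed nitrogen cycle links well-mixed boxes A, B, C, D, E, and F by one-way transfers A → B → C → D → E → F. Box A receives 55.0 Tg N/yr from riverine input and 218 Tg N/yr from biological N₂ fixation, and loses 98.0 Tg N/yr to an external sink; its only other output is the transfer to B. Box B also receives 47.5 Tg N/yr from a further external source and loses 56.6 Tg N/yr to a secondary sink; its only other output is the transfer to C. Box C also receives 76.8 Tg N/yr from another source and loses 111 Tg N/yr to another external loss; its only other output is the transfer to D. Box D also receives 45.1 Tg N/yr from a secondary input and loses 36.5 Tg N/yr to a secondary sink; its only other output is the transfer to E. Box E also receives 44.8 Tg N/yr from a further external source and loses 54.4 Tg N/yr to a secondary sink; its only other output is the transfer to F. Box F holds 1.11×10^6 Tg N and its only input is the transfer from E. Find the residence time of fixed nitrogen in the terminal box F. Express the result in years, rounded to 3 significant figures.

Box A: F(A→B) = (55.0 + 218) − 98.0 = 175.00 Tg N/yr.
Box B: F(B→C) = (175.00 + 47.5) − 56.6 = 165.90 Tg N/yr.
Box C: F(C→D) = (165.90 + 76.8) − 111 = 131.70 Tg N/yr.
Box D: F(D→E) = (131.70 + 45.1) − 36.5 = 140.30 Tg N/yr.
Box E: F(E→F) = (140.30 + 44.8) − 54.4 = 130.70 Tg N/yr.
Box F throughput = its input = 130.70 Tg N/yr; τ = 1.11×10^6 / 130.70 = 8493 yr.

8490 yr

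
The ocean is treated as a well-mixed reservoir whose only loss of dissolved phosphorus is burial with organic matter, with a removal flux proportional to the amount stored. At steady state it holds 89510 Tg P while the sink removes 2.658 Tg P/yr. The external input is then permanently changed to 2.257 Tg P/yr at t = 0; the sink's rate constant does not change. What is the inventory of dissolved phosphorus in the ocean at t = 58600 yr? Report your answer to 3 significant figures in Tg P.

78400 Tg P

τ = M₀/F₀ = 89510/2.658 = 33680 yr; rate constant k = 1/τ.
New steady state M_∞ = F₁/k = F₁·τ = 2.257 × 33680 = 76006 Tg P.
M(t) = M_∞ + (M₀ − M_∞)·e^(−t/τ); t/τ = 58600/33680 = 1.740, so e^(−t/τ) = 0.1755.
M(t) = 76006 + 13500 × 0.1755 = 78376 Tg P.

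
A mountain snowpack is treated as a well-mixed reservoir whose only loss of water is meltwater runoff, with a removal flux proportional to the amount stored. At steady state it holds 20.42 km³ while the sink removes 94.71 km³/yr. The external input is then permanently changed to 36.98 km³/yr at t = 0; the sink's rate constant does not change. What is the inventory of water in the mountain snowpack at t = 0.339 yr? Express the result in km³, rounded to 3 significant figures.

τ = M₀/F₀ = 20.42/94.71 = 0.2156 yr; rate constant k = 1/τ.
New steady state M_∞ = F₁/k = F₁·τ = 36.98 × 0.2156 = 7.9731 km³.
M(t) = M_∞ + (M₀ − M_∞)·e^(−t/τ); t/τ = 0.339/0.2156 = 1.572, so e^(−t/τ) = 0.2076.
M(t) = 7.9731 + 12.45 × 0.2076 = 10.557 km³.

10.6 km³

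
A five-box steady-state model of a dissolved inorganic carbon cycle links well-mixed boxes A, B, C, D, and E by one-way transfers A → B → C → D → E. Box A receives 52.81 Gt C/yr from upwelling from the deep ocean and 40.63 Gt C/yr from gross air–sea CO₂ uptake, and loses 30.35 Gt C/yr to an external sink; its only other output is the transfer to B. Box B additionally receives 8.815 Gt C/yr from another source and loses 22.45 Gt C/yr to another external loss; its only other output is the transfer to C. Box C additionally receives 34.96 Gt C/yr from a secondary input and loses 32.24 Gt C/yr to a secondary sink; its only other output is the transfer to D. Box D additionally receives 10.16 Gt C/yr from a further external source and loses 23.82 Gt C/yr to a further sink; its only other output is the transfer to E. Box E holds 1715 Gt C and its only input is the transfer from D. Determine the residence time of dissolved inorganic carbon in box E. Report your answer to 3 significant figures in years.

44.5 yr

Box A: F(A→B) = (52.81 + 40.63) − 30.35 = 63.090 Gt C/yr.
Box B: F(B→C) = (63.090 + 8.815) − 22.45 = 49.455 Gt C/yr.
Box C: F(C→D) = (49.455 + 34.96) − 32.24 = 52.175 Gt C/yr.
Box D: F(D→E) = (52.175 + 10.16) − 23.82 = 38.515 Gt C/yr.
Box E throughput = its input = 38.515 Gt C/yr; τ = 1715 / 38.515 = 44.53 yr.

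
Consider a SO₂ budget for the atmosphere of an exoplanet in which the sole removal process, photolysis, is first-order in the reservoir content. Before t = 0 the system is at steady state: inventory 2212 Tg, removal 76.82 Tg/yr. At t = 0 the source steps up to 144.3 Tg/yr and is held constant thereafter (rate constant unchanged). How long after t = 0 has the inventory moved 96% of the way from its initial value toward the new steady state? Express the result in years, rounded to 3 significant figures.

τ = M₀/F₀ = 2212/76.82 = 28.79 yr.
The remaining gap fraction is e^(−t/τ); 96% covered ⇒ e^(−t/τ) = 0.0400.
t = −τ ln(0.0400) = 28.79 × 3.219 = 92.69 yr.

92.7 yr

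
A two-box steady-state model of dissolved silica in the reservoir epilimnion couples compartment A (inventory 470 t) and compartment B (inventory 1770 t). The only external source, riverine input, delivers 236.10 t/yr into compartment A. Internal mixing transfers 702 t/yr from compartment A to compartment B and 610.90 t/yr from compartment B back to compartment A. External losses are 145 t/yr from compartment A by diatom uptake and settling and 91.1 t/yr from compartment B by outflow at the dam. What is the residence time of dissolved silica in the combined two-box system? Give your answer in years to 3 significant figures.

Residence time in the combined system uses the total inventory and the total *external* removal — internal exchanges between the two boxes cancel.
M_total = 470 + 1770 = 2240.0 t.
ΣF_external_out = 145 + 91.1 = 236.10 t/yr.
τ = M_total / ΣF_ext = 2240.0 / 236.10 = 9.488 yr.

9.49 yr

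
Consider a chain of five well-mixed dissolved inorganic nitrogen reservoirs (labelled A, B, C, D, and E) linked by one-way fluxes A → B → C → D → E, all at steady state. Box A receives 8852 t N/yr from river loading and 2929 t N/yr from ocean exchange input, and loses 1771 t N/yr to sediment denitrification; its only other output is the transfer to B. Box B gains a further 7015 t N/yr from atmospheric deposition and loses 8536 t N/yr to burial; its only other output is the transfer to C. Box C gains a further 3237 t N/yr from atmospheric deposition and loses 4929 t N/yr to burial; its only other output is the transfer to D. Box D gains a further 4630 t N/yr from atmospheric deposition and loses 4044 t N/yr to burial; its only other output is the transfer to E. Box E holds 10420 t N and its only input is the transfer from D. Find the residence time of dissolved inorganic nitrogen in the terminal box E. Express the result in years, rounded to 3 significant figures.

1.41 yr

Box A: F(A→B) = (8852 + 2929) − 1771 = 10010 t N/yr.
Box B: F(B→C) = (10010 + 7015) − 8536 = 8489.0 t N/yr.
Box C: F(C→D) = (8489.0 + 3237) − 4929 = 6797.0 t N/yr.
Box D: F(D→E) = (6797.0 + 4630) − 4044 = 7383.0 t N/yr.
Box E throughput = its input = 7383.0 t N/yr; τ = 10420 / 7383.0 = 1.411 yr.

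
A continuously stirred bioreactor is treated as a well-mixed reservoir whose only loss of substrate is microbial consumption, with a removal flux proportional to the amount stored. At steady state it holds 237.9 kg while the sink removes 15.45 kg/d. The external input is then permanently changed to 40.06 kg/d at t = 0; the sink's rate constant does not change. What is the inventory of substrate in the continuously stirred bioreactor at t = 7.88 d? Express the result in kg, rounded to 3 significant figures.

τ = M₀/F₀ = 237.9/15.45 = 15.40 d; rate constant k = 1/τ.
New steady state M_∞ = F₁/k = F₁·τ = 40.06 × 15.40 = 616.85 kg.
M(t) = M_∞ + (M₀ − M_∞)·e^(−t/τ); t/τ = 7.88/15.40 = 0.5118, so e^(−t/τ) = 0.5994.
M(t) = 616.85 − 378.9 × 0.5994 = 389.69 kg.

390 kg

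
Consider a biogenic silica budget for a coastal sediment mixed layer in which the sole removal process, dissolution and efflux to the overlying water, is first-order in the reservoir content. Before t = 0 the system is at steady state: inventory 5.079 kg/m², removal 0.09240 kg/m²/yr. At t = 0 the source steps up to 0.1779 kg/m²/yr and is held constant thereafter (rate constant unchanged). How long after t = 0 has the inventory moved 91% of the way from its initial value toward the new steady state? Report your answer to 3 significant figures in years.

τ = M₀/F₀ = 5.079/0.09240 = 54.97 yr.
The remaining gap fraction is e^(−t/τ); 91% covered ⇒ e^(−t/τ) = 0.0900.
t = −τ ln(0.0900) = 54.97 × 2.408 = 132.4 yr.

132 yr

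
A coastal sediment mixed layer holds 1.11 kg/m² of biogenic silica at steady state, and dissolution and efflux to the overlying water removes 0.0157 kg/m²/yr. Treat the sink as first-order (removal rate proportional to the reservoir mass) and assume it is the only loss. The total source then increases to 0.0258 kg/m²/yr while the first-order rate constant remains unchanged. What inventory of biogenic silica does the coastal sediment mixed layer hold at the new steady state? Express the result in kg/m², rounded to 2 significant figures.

Rate constant k = F/M = 0.0157 / 1.11 = 0.01414 yr⁻¹.
At the new steady state, source = k·M_new ⇒ M_new = 0.0258 / 0.01414 = 1.824 kg/m².
(Equivalently M_new = M × F_new/F_old = 1.11 × 0.0258/0.0157.)

1.8 kg/m²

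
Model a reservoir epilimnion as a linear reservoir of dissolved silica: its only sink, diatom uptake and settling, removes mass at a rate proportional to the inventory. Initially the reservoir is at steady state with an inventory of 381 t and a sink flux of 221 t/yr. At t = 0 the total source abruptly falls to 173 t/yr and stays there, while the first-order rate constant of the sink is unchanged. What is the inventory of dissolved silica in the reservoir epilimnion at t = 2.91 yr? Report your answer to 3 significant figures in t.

314 t

The sink rate constant is k = F₀/M₀ = 221/381 = 0.5801 yr⁻¹.
Solving dM/dt = F₁ − kM with M(0) = M₀ gives M(t) = F₁/k + (M₀ − F₁/k)·e^(−kt).
F₁/k = 173/0.5801 = 298.25 t; kt = 0.5801 × 2.91 = 1.688, e^(−kt) = 0.1849.
M(2.91) = 298.25 + (381 − 298.25) × 0.1849 = 298.25 + 15.30 = 313.55 t.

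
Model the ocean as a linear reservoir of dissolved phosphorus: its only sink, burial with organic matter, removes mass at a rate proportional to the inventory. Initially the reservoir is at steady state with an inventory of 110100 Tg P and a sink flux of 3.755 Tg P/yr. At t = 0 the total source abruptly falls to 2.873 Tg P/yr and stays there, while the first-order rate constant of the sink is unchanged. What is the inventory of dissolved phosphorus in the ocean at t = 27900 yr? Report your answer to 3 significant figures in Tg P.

Residence time τ = M₀/F₀ = 29320 yr. The eventual steady state is M_∞ = M₀·(F₁/F₀) = 110100 × 2.873/3.755 = 84239 Tg P.
The anomaly ΔM(t) = M(t) − M_∞ decays as ΔM₀·e^(−t/τ) with ΔM₀ = 110100 − 84239 = 25860 Tg P.
At t = 27900 yr, e^(−t/τ) = e^(−0.9515) = 0.3861, so ΔM = 9986 Tg P and M = 84239 + 9986 = 94225 Tg P.

94200 Tg P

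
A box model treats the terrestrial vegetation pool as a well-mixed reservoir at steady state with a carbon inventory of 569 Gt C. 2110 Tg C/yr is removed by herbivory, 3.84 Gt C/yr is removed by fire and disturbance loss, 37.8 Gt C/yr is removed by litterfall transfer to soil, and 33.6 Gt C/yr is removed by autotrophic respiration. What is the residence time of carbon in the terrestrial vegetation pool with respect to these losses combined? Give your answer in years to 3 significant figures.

7.36 yr

Convert the herbivory flux: 2110 Tg C/yr = 2.110 Gt C/yr.
Total removal = 2.110 + 3.840 + 37.80 + 33.60 = 77.350 Gt C/yr.
τ = M / ΣF_out = 569 / 77.350 = 7.356 yr.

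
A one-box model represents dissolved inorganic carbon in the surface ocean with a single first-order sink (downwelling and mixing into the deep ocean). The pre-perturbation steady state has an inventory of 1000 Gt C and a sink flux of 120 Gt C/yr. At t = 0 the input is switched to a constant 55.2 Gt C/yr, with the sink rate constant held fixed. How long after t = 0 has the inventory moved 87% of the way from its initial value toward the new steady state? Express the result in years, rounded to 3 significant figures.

17.0 yr

τ = M₀/F₀ = 1000/120 = 8.333 yr.
The remaining gap fraction is e^(−t/τ); 87% covered ⇒ e^(−t/τ) = 0.130.
t = −τ ln(0.130) = 8.333 × 2.040 = 17.00 yr.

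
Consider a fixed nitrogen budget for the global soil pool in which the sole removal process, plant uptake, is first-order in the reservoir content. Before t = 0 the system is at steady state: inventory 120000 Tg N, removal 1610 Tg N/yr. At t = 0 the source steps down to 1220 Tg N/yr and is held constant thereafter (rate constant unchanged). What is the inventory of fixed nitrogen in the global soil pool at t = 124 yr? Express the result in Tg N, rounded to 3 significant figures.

96400 Tg N

Residence time τ = M₀/F₀ = 74.53 yr. The eventual steady state is M_∞ = M₀·(F₁/F₀) = 120000 × 1220/1610 = 90932 Tg N.
The anomaly ΔM(t) = M(t) − M_∞ decays as ΔM₀·e^(−t/τ) with ΔM₀ = 120000 − 90932 = 29070 Tg N.
At t = 124 yr, e^(−t/τ) = e^(−1.664) = 0.1894, so ΔM = 5507 Tg N and M = 90932 + 5507 = 96438 Tg N.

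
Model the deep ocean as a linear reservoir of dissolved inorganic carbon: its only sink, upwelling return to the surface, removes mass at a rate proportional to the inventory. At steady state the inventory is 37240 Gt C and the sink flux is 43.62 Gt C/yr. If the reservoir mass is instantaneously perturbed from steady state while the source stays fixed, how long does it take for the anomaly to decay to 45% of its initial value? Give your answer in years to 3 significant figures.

682 yr

For a linear reservoir the anomaly decays as exp(−t/τ) with τ = M/F = 37240/43.62 = 853.7 yr.
exp(−t/τ) = 0.45 ⇒ t = −τ ln(0.45) = 853.7 × 0.7985 = 681.7 yr.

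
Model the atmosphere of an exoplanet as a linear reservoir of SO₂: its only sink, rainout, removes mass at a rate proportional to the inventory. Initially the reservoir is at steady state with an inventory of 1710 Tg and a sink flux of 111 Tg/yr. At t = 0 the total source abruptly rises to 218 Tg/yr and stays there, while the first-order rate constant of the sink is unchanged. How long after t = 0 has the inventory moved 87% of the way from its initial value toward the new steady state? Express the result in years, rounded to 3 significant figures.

τ = M₀/F₀ = 1710/111 = 15.41 yr.
The remaining gap fraction is e^(−t/τ); 87% covered ⇒ e^(−t/τ) = 0.130.
t = −τ ln(0.130) = 15.41 × 2.040 = 31.43 yr.

31.4 yr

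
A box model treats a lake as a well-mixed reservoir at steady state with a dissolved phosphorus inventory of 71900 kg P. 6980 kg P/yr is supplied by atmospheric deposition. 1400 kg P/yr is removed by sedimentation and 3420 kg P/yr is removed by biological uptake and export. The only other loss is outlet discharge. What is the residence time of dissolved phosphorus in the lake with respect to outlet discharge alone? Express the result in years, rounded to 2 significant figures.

At steady state ΣF_in = ΣF_out.
ΣF_in = 6980.0 kg P/yr.
Outlet discharge flux = ΣF_in − (1400 + 3420) = 6980.0 − 4820 = 2160 kg P/yr.
τ = M / F = 71900 / 2160 = 33.29 yr.

33 yr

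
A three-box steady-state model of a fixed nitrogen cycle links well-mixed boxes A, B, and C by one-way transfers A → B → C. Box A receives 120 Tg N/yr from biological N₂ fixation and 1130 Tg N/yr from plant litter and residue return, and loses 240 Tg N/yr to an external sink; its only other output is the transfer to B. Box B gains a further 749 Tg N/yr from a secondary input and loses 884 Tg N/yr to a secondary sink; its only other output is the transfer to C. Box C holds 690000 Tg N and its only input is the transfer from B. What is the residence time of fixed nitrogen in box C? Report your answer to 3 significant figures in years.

Box A: F(A→B) = (120 + 1130) − 240 = 1010.0 Tg N/yr.
Box B: F(B→C) = (1010.0 + 749) − 884 = 875.00 Tg N/yr.
Box C throughput = its input = 875.00 Tg N/yr; τ = 690000 / 875.00 = 788.6 yr.

789 yr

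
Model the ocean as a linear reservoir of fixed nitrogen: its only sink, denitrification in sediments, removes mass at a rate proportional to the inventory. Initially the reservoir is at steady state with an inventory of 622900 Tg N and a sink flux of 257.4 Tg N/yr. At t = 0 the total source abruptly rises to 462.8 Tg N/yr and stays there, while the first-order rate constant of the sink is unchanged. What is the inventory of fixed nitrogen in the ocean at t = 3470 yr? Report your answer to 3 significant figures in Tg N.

τ = M₀/F₀ = 622900/257.4 = 2420 yr; rate constant k = 1/τ.
New steady state M_∞ = F₁/k = F₁·τ = 462.8 × 2420 = 1.1200×10^6 Tg N.
M(t) = M_∞ + (M₀ − M_∞)·e^(−t/τ); t/τ = 3470/2420 = 1.434, so e^(−t/τ) = 0.2384.
M(t) = 1.1200×10^6 − 497100 × 0.2384 = 1.0015×10^6 Tg N.

1.00×10^6 Tg N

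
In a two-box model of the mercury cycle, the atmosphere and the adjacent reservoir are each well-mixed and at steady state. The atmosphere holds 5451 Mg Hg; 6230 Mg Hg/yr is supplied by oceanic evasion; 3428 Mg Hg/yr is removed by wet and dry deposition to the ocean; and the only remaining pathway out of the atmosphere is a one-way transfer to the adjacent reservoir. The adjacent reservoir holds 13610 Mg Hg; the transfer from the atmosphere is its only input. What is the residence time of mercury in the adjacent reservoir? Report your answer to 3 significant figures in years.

Balance the atmosphere: ΣF_in = 6230.0 Mg Hg/yr.
Transfer to the adjacent reservoir = ΣF_in − (3428) = 2802.0 Mg Hg/yr.
At steady state the output of the adjacent reservoir equals its input, 2802.0 Mg Hg/yr.
τ = M / F = 13610 / 2802.0 = 4.857 yr.

4.86 yr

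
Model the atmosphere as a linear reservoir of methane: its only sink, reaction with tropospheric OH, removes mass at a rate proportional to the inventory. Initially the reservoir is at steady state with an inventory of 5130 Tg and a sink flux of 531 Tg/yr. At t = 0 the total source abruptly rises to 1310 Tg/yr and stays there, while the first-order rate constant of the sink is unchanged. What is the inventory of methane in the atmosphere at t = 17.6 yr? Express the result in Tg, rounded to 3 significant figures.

The sink rate constant is k = F₀/M₀ = 531/5130 = 0.1035 yr⁻¹.
Solving dM/dt = F₁ − kM with M(0) = M₀ gives M(t) = F₁/k + (M₀ − F₁/k)·e^(−kt).
F₁/k = 1310/0.1035 = 12656 Tg; kt = 0.1035 × 17.6 = 1.822, e^(−kt) = 0.1617.
M(17.6) = 12656 + (5130 − 12656) × 0.1617 = 12656 − 1217 = 11439 Tg.

11400 Tg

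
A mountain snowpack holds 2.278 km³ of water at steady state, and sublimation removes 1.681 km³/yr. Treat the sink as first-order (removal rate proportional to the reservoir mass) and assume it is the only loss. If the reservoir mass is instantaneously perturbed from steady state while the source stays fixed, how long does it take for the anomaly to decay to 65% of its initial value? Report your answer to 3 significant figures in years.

0.584 yr

For a linear reservoir the anomaly decays as exp(−t/τ) with τ = M/F = 2.278/1.681 = 1.355 yr.
exp(−t/τ) = 0.65 ⇒ t = −τ ln(0.65) = 1.355 × 0.4308 = 0.5838 yr.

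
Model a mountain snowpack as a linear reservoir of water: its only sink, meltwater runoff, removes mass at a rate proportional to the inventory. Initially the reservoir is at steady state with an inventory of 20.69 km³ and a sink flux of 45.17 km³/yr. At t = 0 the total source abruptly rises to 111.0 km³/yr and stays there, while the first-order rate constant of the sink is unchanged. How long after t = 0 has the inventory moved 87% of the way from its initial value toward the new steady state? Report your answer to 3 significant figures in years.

0.935 yr

τ = M₀/F₀ = 20.69/45.17 = 0.4580 yr.
The remaining gap fraction is e^(−t/τ); 87% covered ⇒ e^(−t/τ) = 0.130.
t = −τ ln(0.130) = 0.4580 × 2.040 = 0.9345 yr.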